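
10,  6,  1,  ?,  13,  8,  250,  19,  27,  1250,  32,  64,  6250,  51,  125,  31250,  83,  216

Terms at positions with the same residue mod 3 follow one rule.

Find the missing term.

50

Split by position mod 3 into 3 tracks.
Subsequence A: 10, ?, 250, 1250, 6250, 31250 — geometric, ×5 each step.
Subsequence B: 6, 13, 19, 32, 51, 83 — a Fibonacci-like recurrence a_n = a_{n-1} + a_{n-2}.
Subsequence C: 1, 8, 27, 64, 125, 216 — consecutive cubes n³ from n = 1.
Filling subsequence A at index 2 by its rule yields 50.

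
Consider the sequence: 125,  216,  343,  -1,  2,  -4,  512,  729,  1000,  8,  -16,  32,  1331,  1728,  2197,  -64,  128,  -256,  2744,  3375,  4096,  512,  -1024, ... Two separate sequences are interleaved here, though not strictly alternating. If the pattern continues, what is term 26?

Reading positions in blocks of 6 reveals the pattern AAABBB — 2 tracks woven together.
Track A: 125, 216, 343, 512, 729, 1000, 1331, 1728, 2197, 2744, 3375, 4096 — perfect cubes starting at 5³.
Track B: -1, 2, -4, 8, -16, 32, -64, 128, -256, 512, -1024 — a geometric progression (common ratio -2).
Position 26 → track A, term 14 = 5832.

5832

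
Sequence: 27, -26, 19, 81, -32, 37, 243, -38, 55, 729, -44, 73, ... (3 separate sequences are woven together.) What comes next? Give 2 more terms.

Split by position mod 3 into 3 tracks.
Track A: 27, 81, 243, 729. Powers of 3.
Track B: -26, -32, -38, -44. Subtracting 6 each time.
Track C: 19, 37, 55, 73. Adding 18 each time.
Position 13 → track A, term 5 = 2187.
The 14th slot belongs to track B; its 5th term is -50.

2187, -50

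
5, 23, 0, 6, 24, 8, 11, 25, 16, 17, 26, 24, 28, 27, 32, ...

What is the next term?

Split by position mod 3 into 3 tracks.
Stream A: 5, 6, 11, 17, 28. Each term equals the sum of the previous two.
Stream B: 23, 24, 25, 26, 27. Linear: a_n = 22 + n.
Stream C: 0, 8, 16, 24, 32. Arithmetic with common difference +8.
Position 16 falls in stream A as its term 6, giving 45.

45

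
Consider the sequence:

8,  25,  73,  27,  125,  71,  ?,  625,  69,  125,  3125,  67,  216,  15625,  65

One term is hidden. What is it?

64

Taking every 3rd term gives 3 separate tracks.
Track A: 8, 27, ?, 125, 216. Consecutive cubes n³ from n = 2.
Track B: 25, 125, 625, 3125, 15625. Successive powers of 5.
Track C: 73, 71, 69, 67, 65. Arithmetic, step −2.
Track A's pattern makes the blank 64.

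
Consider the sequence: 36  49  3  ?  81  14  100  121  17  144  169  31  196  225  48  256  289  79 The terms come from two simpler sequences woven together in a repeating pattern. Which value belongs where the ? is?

64

The slot pattern repeats as AAB (period 3), so there are 2 interleaved tracks.
Stream A: 36, 49, ?, 81, 100, 121, 144, 169, 196, 225, 256, 289. The squares 6², 7², 8², ….
Stream B: 3, 14, 17, 31, 48, 79. Fibonacci-style (each term is the sum of the two before it).
The gap is stream A's term 3; the rule gives 64.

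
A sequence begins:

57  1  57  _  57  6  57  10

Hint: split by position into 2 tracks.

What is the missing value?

Positions 1, 3, 5, … form one subsequence and positions 2, 4, 6, … form another.
Stream A = 57, 57, 57, 57: constant 57.
Stream B = 1, ?, 6, 10: triangular numbers n(n+1)/2 for n = 1, 2, ….
Filling stream B at index 2 by its rule yields 3.

3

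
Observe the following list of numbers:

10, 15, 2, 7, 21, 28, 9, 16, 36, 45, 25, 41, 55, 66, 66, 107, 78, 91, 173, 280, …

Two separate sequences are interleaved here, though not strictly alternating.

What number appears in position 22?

The slot pattern repeats as AABB (period 4), so there are 2 interleaved tracks.
Track A: 10, 15, 21, 28, 36, 45, 55, 66, 78, 91 (triangular numbers n(n+1)/2 for n = 4, 5, …).
Track B: 2, 7, 9, 16, 25, 41, 66, 107, 173, 280 (a Fibonacci-like recurrence a_n = a_{n-1} + a_{n-2}).
The 22nd slot belongs to track A; its 12th term is 120.

120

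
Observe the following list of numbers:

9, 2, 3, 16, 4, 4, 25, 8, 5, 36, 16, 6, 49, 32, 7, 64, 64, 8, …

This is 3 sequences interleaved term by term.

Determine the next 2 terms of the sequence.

81, 128

Split by position mod 3 into 3 tracks.
Subsequence A: 9, 16, 25, 36, 49, 64 — consecutive squares n² from n = 3.
Subsequence B: 2, 4, 8, 16, 32, 64 — powers 2^1, 2^2, 2^3, ….
Subsequence C: 3, 4, 5, 6, 7, 8 — arithmetic, step +1.
Position 19 falls in subsequence A as its term 7, giving 81.
The 20th slot belongs to subsequence B; its 7th term is 128.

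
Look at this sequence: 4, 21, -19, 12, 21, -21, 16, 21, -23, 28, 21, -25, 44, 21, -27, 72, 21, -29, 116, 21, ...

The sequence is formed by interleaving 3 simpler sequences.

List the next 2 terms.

Split by position mod 3 into 3 tracks.
Stream A: 4, 12, 16, 28, 44, 72, 116 (a Fibonacci-like recurrence a_n = a_{n-1} + a_{n-2}).
Stream B: 21, 21, 21, 21, 21, 21, 21 (always 21).
Stream C: -19, -21, -23, -25, -27, -29 (arithmetic with common difference −2).
The 21st slot belongs to stream C; its 7th term is -31.
The 22nd slot belongs to stream A; its 8th term is 188.

-31, 188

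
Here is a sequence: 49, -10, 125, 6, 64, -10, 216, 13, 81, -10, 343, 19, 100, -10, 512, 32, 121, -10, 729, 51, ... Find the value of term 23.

1000

Taking every 4th term gives 4 separate tracks.
Stream A: 49, 64, 81, 100, 121 (perfect squares starting at 7²).
Stream B: -10, -10, -10, -10, -10 (constant -10).
Stream C: 125, 216, 343, 512, 729 (consecutive cubes n³ from n = 5).
Stream D: 6, 13, 19, 32, 51 (Fibonacci-style (each term is the sum of the two before it)).
Position 23 → stream C, term 6 = 1000.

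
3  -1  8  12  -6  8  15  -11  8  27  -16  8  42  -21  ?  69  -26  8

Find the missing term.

Read the sequence 3 terms at a time; column i is its own pattern.
Track A = 3, 12, 15, 27, 42, 69: Fibonacci-style (each term is the sum of the two before it).
Track B = -1, -6, -11, -16, -21, -26: linear: a_n = 4 − 5·n.
Track C = 8, 8, 8, 8, ?, 8: the constant sequence 8.
Track C's pattern makes the blank 8.

8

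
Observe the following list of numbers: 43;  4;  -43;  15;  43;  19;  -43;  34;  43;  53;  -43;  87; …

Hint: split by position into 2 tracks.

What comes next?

43

Split by position mod 2 into 2 tracks.
Track A = 43, -43, 43, -43, 43, -43: alternating ±43.
Track B = 4, 15, 19, 34, 53, 87: each term equals the sum of the previous two.
Position 13 → track A, term 7 = 43.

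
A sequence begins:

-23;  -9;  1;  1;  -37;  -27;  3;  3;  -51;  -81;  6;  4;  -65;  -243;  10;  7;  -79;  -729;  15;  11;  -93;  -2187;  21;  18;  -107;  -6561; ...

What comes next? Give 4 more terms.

Read the sequence 4 terms at a time; column i is its own pattern.
Stream A: -23, -37, -51, -65, -79, -93, -107 (linear: a_n = -9 − 14·n).
Stream B: -9, -27, -81, -243, -729, -2187, -6561 (geometric, ×3 each step).
Stream C: 1, 3, 6, 10, 15, 21 (the triangular numbers T_1, T_2, …).
Stream D: 1, 3, 4, 7, 11, 18 (each term equals the sum of the previous two).
Term 27 comes from stream C (its 7th entry): 28.
Position 28 falls in stream D as its term 7, giving 29.
Position 29 falls in stream A as its term 8, giving -121.
Position 30 → stream B, term 8 = -19683.

28, 29, -121, -19683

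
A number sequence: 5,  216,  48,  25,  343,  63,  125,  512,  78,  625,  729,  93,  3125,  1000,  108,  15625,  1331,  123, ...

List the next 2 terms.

78125, 1728

Taking every 3rd term gives 3 separate tracks.
Stream A is 5, 25, 125, 625, 3125, 15625, which is powers 5^1, 5^2, 5^3, ….
Stream B is 216, 343, 512, 729, 1000, 1331, which is consecutive cubes n³ from n = 6.
Stream C is 48, 63, 78, 93, 108, 123, which is adding 15 each time.
Position 19 → stream A, term 7 = 78125.
The 20th slot belongs to stream B; its 7th term is 1728.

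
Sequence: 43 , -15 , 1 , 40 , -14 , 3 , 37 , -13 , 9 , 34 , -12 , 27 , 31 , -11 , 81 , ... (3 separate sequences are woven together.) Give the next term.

28

The terms cycle through 3 interleaved subsequences.
Track A is 43, 40, 37, 34, 31, which is arithmetic, step −3.
Track B is -15, -14, -13, -12, -11, which is arithmetic with common difference +1.
Track C is 1, 3, 9, 27, 81, which is powers of 3.
Position 16 falls in track A as its term 6, giving 28.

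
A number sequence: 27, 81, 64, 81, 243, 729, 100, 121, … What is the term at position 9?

Reading positions in blocks of 4 reveals the pattern AABB — 2 tracks woven together.
Stream A is 27, 81, 243, 729, which is successive powers of 3.
Stream B is 64, 81, 100, 121, which is consecutive squares n² from n = 8.
Position 9 falls in stream A as its term 5, giving 2187.

2187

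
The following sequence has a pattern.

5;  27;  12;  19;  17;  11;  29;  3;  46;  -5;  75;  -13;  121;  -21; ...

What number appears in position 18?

Odd-indexed and even-indexed terms follow separate rules.
Subsequence A: 5, 12, 17, 29, 46, 75, 121 — each term equals the sum of the previous two.
Subsequence B: 27, 19, 11, 3, -5, -13, -21 — arithmetic with common difference −8.
Position 18 falls in subsequence B as its term 9, giving -37.

-37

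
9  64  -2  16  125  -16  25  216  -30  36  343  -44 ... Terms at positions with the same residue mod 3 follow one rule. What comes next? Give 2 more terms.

The terms cycle through 3 interleaved subsequences.
Track A: 9, 16, 25, 36 (consecutive squares n² from n = 3).
Track B: 64, 125, 216, 343 (perfect cubes starting at 4³).
Track C: -2, -16, -30, -44 (linear: a_n = 12 − 14·n).
Position 13 falls in track A as its term 5, giving 49.
Term 14 comes from track B (its 5th entry): 512.

49, 512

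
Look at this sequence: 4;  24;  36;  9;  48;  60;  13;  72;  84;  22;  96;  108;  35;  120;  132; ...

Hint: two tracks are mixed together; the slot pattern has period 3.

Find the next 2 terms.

57, 144

The slot pattern repeats as ABB (period 3), so there are 2 interleaved tracks.
Track A: 4, 9, 13, 22, 35. Each term equals the sum of the previous two.
Track B: 24, 36, 48, 60, 72, 84, 96, 108, 120, 132. Linear: a_n = 12 + 12·n.
Term 16 comes from track A (its 6th entry): 57.
Position 17 falls in track B as its term 11, giving 144.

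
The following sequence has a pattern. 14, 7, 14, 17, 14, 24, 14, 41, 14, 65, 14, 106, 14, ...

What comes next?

171

Odd-indexed and even-indexed terms follow separate rules.
Track A is 14, 14, 14, 14, 14, 14, 14, which is constant 14.
Track B is 7, 17, 24, 41, 65, 106, which is Fibonacci-style (each term is the sum of the two before it).
Position 14 falls in track B as its term 7, giving 171.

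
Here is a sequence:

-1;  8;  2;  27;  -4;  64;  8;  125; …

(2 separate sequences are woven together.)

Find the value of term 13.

Split by position mod 2 into 2 tracks.
Subsequence A: -1, 2, -4, 8. Geometric with ratio -2.
Subsequence B: 8, 27, 64, 125. Consecutive cubes n³ from n = 2.
Position 13 → subsequence A, term 7 = -64.

-64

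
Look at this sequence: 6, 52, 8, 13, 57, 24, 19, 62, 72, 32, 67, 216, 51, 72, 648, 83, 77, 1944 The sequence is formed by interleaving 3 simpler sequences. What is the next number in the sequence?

The terms cycle through 3 interleaved subsequences.
Subsequence A is 6, 13, 19, 32, 51, 83, which is a Fibonacci-like recurrence a_n = a_{n-1} + a_{n-2}.
Subsequence B is 52, 57, 62, 67, 72, 77, which is linear: a_n = 47 + 5·n.
Subsequence C is 8, 24, 72, 216, 648, 1944, which is multiplying by 3 each time.
Position 19 falls in subsequence A as its term 7, giving 134.

134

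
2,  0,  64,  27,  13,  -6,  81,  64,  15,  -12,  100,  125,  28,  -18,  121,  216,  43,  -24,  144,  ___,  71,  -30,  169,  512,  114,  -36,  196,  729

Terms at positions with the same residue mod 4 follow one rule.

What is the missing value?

343

Read the sequence 4 terms at a time; column i is its own pattern.
Stream A: 2, 13, 15, 28, 43, 71, 114 — a Fibonacci-like recurrence a_n = a_{n-1} + a_{n-2}.
Stream B: 0, -6, -12, -18, -24, -30, -36 — arithmetic, step −6.
Stream C: 64, 81, 100, 121, 144, 169, 196 — perfect squares starting at 8².
Stream D: 27, 64, 125, 216, ?, 512, 729 — the cubes 3³, 4³, 5³, ….
Filling stream D at index 5 by its rule yields 343.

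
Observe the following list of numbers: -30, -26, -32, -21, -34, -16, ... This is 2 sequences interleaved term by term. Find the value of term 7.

Odd-indexed and even-indexed terms follow separate rules.
Subsequence A: -30, -32, -34. Linear: a_n = -28 − 2·n.
Subsequence B: -26, -21, -16. Linear: a_n = -31 + 5·n.
The 7th slot belongs to subsequence A; its 4th term is -36.

-36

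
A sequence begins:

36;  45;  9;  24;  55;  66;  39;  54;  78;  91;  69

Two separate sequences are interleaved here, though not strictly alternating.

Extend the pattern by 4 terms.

84, 105, 120, 99

Reading positions in blocks of 4 reveals the pattern AABB — 2 tracks woven together.
Stream A = 36, 45, 55, 66, 78, 91: triangular numbers starting at T_8.
Stream B = 9, 24, 39, 54, 69: arithmetic, step +15.
The 12th slot belongs to stream B; its 6th term is 84.
Term 13 comes from stream A (its 7th entry): 105.
The 14th slot belongs to stream A; its 8th term is 120.
The 15th slot belongs to stream B; its 7th term is 99.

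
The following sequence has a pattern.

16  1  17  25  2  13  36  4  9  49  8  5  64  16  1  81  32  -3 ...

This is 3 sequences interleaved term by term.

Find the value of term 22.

Split by position mod 3: positions 1, 4, 7, … form one track, and each other residue class forms its own.
Track A: 16, 25, 36, 49, 64, 81. The squares 4², 5², 6², ….
Track B: 1, 2, 4, 8, 16, 32. Successive powers of 2.
Track C: 17, 13, 9, 5, 1, -3. Subtracting 4 each time.
Term 22 comes from track A (its 8th entry): 121.

121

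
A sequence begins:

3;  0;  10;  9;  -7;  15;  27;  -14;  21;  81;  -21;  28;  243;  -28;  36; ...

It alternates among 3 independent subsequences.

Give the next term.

729

Read the sequence 3 terms at a time; column i is its own pattern.
Subsequence A = 3, 9, 27, 81, 243: a geometric progression (common ratio 3).
Subsequence B = 0, -7, -14, -21, -28: linear: a_n = 7 − 7·n.
Subsequence C = 10, 15, 21, 28, 36: triangular numbers n(n+1)/2 for n = 4, 5, ….
The 16th slot belongs to subsequence A; its 6th term is 729.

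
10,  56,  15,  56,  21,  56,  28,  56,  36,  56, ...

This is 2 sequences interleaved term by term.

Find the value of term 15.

66

Split by position mod 2 into 2 tracks.
Track A is 10, 15, 21, 28, 36, which is triangular numbers starting at T_4.
Track B is 56, 56, 56, 56, 56, which is the constant sequence 56.
Position 15 → track A, term 8 = 66.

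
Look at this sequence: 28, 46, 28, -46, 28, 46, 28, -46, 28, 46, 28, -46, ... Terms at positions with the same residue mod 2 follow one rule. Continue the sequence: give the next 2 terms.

The terms cycle through 2 interleaved subsequences.
Track A: 28, 28, 28, 28, 28, 28. The constant sequence 28.
Track B: 46, -46, 46, -46, 46, -46. Alternating ±46.
Position 13 falls in track A as its term 7, giving 28.
The 14th slot belongs to track B; its 7th term is 46.

28, 46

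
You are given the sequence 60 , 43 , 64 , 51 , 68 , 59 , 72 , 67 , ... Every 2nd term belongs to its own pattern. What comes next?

76

Positions 1, 3, 5, … form one subsequence and positions 2, 4, 6, … form another.
Track A: 60, 64, 68, 72 — adding 4 each time.
Track B: 43, 51, 59, 67 — linear: a_n = 35 + 8·n.
Term 9 comes from track A (its 5th entry): 76.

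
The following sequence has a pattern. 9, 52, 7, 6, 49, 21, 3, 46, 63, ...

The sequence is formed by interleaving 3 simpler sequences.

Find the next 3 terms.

Taking every 3rd term gives 3 separate tracks.
Subsequence A = 9, 6, 3: arithmetic with common difference −3.
Subsequence B = 52, 49, 46: arithmetic with common difference −3.
Subsequence C = 7, 21, 63: multiplying by 3 each time.
Term 10 comes from subsequence A (its 4th entry): 0.
The 11th slot belongs to subsequence B; its 4th term is 43.
Position 12 → subsequence C, term 4 = 189.

0, 43, 189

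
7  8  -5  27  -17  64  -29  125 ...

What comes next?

-41

The terms cycle through 2 interleaved subsequences.
Track A = 7, -5, -17, -29: linear: a_n = 19 − 12·n.
Track B = 8, 27, 64, 125: perfect cubes starting at 2³.
Term 9 comes from track A (its 5th entry): -41.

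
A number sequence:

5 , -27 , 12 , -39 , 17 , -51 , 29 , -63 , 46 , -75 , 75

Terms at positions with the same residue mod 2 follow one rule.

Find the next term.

-87

Split by position mod 2 into 2 tracks.
Track A: 5, 12, 17, 29, 46, 75 (a Fibonacci-like recurrence a_n = a_{n-1} + a_{n-2}).
Track B: -27, -39, -51, -63, -75 (arithmetic, step −12).
Position 12 → track B, term 6 = -87.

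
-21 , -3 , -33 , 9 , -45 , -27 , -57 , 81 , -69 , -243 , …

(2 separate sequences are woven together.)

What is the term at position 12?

729

The terms cycle through 2 interleaved subsequences.
Stream A: -21, -33, -45, -57, -69 — subtracting 12 each time.
Stream B: -3, 9, -27, 81, -243 — multiplying by -3 each time.
The 12th slot belongs to stream B; its 6th term is 729.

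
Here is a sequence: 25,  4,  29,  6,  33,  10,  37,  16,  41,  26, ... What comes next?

Positions 1, 3, 5, … form one subsequence and positions 2, 4, 6, … form another.
Track A: 25, 29, 33, 37, 41. Arithmetic with common difference +4.
Track B: 4, 6, 10, 16, 26. A Fibonacci-like recurrence a_n = a_{n-1} + a_{n-2}.
The 11th slot belongs to track A; its 6th term is 45.

45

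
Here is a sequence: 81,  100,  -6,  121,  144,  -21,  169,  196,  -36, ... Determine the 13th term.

289

Positions follow the repeating pattern AAB; grouping by letter gives 2 tracks.
Stream A is 81, 100, 121, 144, 169, 196, which is the squares 9², 10², 11², ….
Stream B is -6, -21, -36, which is subtracting 15 each time.
The 13th slot belongs to stream A; its 9th term is 289.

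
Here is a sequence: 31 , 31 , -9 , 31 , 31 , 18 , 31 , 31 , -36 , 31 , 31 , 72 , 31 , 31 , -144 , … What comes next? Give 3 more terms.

31, 31, 288

Reading positions in blocks of 3 reveals the pattern AAB — 2 tracks woven together.
Track A = 31, 31, 31, 31, 31, 31, 31, 31, 31, 31: constant 31.
Track B = -9, 18, -36, 72, -144: a geometric progression (common ratio -2).
Position 16 falls in track A as its term 11, giving 31.
The 17th slot belongs to track A; its 12th term is 31.
Position 18 falls in track B as its term 6, giving 288.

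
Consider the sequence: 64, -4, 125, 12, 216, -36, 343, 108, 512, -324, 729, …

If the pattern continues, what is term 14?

-2916

Taking every 2nd term gives 2 separate tracks.
Stream A = 64, 125, 216, 343, 512, 729: perfect cubes starting at 4³.
Stream B = -4, 12, -36, 108, -324: a geometric progression (common ratio -3).
Term 14 comes from stream B (its 7th entry): -2916.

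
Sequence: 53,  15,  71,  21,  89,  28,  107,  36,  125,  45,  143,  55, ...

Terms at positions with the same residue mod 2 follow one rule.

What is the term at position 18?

91

Odd-indexed and even-indexed terms follow separate rules.
Stream A: 53, 71, 89, 107, 125, 143 — adding 18 each time.
Stream B: 15, 21, 28, 36, 45, 55 — triangular numbers n(n+1)/2 for n = 5, 6, ….
Position 18 falls in stream B as its term 9, giving 91.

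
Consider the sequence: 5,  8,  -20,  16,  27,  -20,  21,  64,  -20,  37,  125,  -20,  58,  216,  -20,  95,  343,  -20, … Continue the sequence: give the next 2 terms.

Split by position mod 3: positions 1, 4, 7, … form one track, and each other residue class forms its own.
Stream A: 5, 16, 21, 37, 58, 95. A Fibonacci-like recurrence a_n = a_{n-1} + a_{n-2}.
Stream B: 8, 27, 64, 125, 216, 343. The cubes 2³, 3³, 4³, ….
Stream C: -20, -20, -20, -20, -20, -20. Always -20.
Term 19 comes from stream A (its 7th entry): 153.
The 20th slot belongs to stream B; its 7th term is 512.

153, 512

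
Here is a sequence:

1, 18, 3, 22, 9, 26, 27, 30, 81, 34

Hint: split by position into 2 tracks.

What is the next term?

243

The terms cycle through 2 interleaved subsequences.
Track A = 1, 3, 9, 27, 81: powers 3^0, 3^1, 3^2, ….
Track B = 18, 22, 26, 30, 34: arithmetic with common difference +4.
Term 11 comes from track A (its 6th entry): 243.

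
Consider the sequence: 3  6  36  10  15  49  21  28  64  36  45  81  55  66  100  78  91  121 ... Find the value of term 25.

171

Reading positions in blocks of 3 reveals the pattern AAB — 2 tracks woven together.
Stream A is 3, 6, 10, 15, 21, 28, 36, 45, 55, 66, 78, 91, which is triangular numbers starting at T_2.
Stream B is 36, 49, 64, 81, 100, 121, which is consecutive squares n² from n = 6.
The 25th slot belongs to stream A; its 17th term is 171.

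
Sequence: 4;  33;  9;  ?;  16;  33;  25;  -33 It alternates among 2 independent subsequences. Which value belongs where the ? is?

-33

The terms cycle through 2 interleaved subsequences.
Subsequence A = 4, 9, 16, 25: the squares 2², 3², 4², ….
Subsequence B = 33, ?, 33, -33: oscillating between 33 and -33.
Subsequence B's pattern makes the blank -33.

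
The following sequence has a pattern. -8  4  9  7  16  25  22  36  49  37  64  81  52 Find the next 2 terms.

The slot pattern repeats as ABB (period 3), so there are 2 interleaved tracks.
Track A: -8, 7, 22, 37, 52 — adding 15 each time.
Track B: 4, 9, 16, 25, 36, 49, 64, 81 — the squares 2², 3², 4², ….
Term 14 comes from track B (its 9th entry): 100.
Position 15 falls in track B as its term 10, giving 121.

100, 121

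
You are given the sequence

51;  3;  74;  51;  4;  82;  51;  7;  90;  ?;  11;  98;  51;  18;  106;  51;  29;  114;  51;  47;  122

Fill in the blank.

Split by position mod 3 into 3 tracks.
Track A: 51, 51, 51, ?, 51, 51, 51. The constant sequence 51.
Track B: 3, 4, 7, 11, 18, 29, 47. Each term equals the sum of the previous two.
Track C: 74, 82, 90, 98, 106, 114, 122. Arithmetic, step +8.
So the missing entry in track A is 51.

51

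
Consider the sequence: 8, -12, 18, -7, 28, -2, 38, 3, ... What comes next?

Odd-indexed and even-indexed terms follow separate rules.
Stream A: 8, 18, 28, 38. Arithmetic, step +10.
Stream B: -12, -7, -2, 3. Arithmetic with common difference +5.
Position 9 → stream A, term 5 = 48.

48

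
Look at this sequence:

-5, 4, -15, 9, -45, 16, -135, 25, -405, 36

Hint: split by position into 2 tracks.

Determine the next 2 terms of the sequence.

The terms cycle through 2 interleaved subsequences.
Track A is -5, -15, -45, -135, -405, which is a geometric progression (common ratio 3).
Track B is 4, 9, 16, 25, 36, which is the squares 2², 3², 4², ….
Term 11 comes from track A (its 6th entry): -1215.
Term 12 comes from track B (its 6th entry): 49.

-1215, 49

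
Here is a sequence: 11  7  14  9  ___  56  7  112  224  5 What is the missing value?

28

Positions follow the repeating pattern ABB; grouping by letter gives 2 tracks.
Subsequence A: 11, 9, 7, 5 (arithmetic, step −2).
Subsequence B: 7, 14, ?, 56, 112, 224 (multiplying by 2 each time).
Subsequence B's pattern makes the blank 28.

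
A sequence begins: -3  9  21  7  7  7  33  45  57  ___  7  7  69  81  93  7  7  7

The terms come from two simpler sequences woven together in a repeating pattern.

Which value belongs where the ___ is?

7

The slot pattern repeats as AAABBB (period 6), so there are 2 interleaved tracks.
Stream A: -3, 9, 21, 33, 45, 57, 69, 81, 93 — linear: a_n = -15 + 12·n.
Stream B: 7, 7, 7, ?, 7, 7, 7, 7, 7 — the constant sequence 7.
So the missing entry in stream B is 7.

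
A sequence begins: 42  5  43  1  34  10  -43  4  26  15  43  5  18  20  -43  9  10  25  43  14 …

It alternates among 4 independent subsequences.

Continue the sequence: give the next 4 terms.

2, 30, -43, 23

Taking every 4th term gives 4 separate tracks.
Subsequence A is 42, 34, 26, 18, 10, which is subtracting 8 each time.
Subsequence B is 5, 10, 15, 20, 25, which is arithmetic with common difference +5.
Subsequence C is 43, -43, 43, -43, 43, which is oscillating between 43 and -43.
Subsequence D is 1, 4, 5, 9, 14, which is each term equals the sum of the previous two.
The 21st slot belongs to subsequence A; its 6th term is 2.
The 22nd slot belongs to subsequence B; its 6th term is 30.
Position 23 → subsequence C, term 6 = -43.
Position 24 → subsequence D, term 6 = 23.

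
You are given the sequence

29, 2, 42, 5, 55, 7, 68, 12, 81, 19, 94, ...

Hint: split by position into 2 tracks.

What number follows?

Split by position mod 2 into 2 tracks.
Track A = 29, 42, 55, 68, 81, 94: adding 13 each time.
Track B = 2, 5, 7, 12, 19: each term equals the sum of the previous two.
The 12th slot belongs to track B; its 6th term is 31.

31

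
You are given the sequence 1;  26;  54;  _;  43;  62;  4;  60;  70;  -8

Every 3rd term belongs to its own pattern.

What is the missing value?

Read the sequence 3 terms at a time; column i is its own pattern.
Track A: 1, ?, 4, -8. Multiplying by -2 each time.
Track B: 26, 43, 60. Linear: a_n = 9 + 17·n.
Track C: 54, 62, 70. Linear: a_n = 46 + 8·n.
The gap is track A's term 2; the rule gives -2.

-2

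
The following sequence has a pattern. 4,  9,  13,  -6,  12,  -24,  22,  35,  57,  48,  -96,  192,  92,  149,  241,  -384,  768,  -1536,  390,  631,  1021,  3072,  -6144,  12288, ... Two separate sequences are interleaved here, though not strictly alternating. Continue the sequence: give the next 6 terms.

1652, 2673, 4325, -24576, 49152, -98304

The slot pattern repeats as AAABBB (period 6), so there are 2 interleaved tracks.
Track A: 4, 9, 13, 22, 35, 57, 92, 149, 241, 390, 631, 1021 (each term equals the sum of the previous two).
Track B: -6, 12, -24, 48, -96, 192, -384, 768, -1536, 3072, -6144, 12288 (multiplying by -2 each time).
Position 25 falls in track A as its term 13, giving 1652.
Term 26 comes from track A (its 14th entry): 2673.
Term 27 comes from track A (its 15th entry): 4325.
Term 28 comes from track B (its 13th entry): -24576.
The 29th slot belongs to track B; its 14th term is 49152.
The 30th slot belongs to track B; its 15th term is -98304.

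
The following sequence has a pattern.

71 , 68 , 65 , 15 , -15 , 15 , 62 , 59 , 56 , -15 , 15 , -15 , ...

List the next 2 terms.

53, 50

The slot pattern repeats as AAABBB (period 6), so there are 2 interleaved tracks.
Stream A is 71, 68, 65, 62, 59, 56, which is arithmetic, step −3.
Stream B is 15, -15, 15, -15, 15, -15, which is oscillating between 15 and -15.
Term 13 comes from stream A (its 7th entry): 53.
Position 14 → stream A, term 8 = 50.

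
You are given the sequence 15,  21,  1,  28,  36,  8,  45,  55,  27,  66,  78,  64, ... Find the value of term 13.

91

The slot pattern repeats as AAB (period 3), so there are 2 interleaved tracks.
Stream A: 15, 21, 28, 36, 45, 55, 66, 78 — the triangular numbers T_5, T_6, ….
Stream B: 1, 8, 27, 64 — consecutive cubes n³ from n = 1.
Position 13 falls in stream A as its term 9, giving 91.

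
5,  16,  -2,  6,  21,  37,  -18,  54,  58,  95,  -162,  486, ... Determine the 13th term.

153

The slot pattern repeats as AABB (period 4), so there are 2 interleaved tracks.
Subsequence A: 5, 16, 21, 37, 58, 95. Each term equals the sum of the previous two.
Subsequence B: -2, 6, -18, 54, -162, 486. Geometric with ratio -3.
Term 13 comes from subsequence A (its 7th entry): 153.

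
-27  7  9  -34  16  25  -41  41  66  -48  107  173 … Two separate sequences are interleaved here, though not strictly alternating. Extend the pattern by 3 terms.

-55, 280, 453

The slot pattern repeats as ABB (period 3), so there are 2 interleaved tracks.
Track A: -27, -34, -41, -48 — linear: a_n = -20 − 7·n.
Track B: 7, 9, 16, 25, 41, 66, 107, 173 — each term equals the sum of the previous two.
Position 13 falls in track A as its term 5, giving -55.
Position 14 → track B, term 9 = 280.
Position 15 falls in track B as its term 10, giving 453.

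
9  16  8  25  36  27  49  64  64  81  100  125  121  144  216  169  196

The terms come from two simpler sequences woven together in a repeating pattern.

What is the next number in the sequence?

Positions follow the repeating pattern AAB; grouping by letter gives 2 tracks.
Track A: 9, 16, 25, 36, 49, 64, 81, 100, 121, 144, 169, 196. Perfect squares starting at 3².
Track B: 8, 27, 64, 125, 216. Consecutive cubes n³ from n = 2.
Position 18 → track B, term 6 = 343.

343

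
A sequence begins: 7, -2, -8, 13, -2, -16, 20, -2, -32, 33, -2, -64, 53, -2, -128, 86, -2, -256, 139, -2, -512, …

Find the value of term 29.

The terms cycle through 3 interleaved subsequences.
Subsequence A: 7, 13, 20, 33, 53, 86, 139. Fibonacci-style (each term is the sum of the two before it).
Subsequence B: -2, -2, -2, -2, -2, -2, -2. Always -2.
Subsequence C: -8, -16, -32, -64, -128, -256, -512. Geometric, ×2 each step.
Term 29 comes from subsequence B (its 10th entry): -2.

-2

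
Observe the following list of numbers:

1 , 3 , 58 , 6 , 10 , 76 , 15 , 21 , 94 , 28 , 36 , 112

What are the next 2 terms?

The slot pattern repeats as AAB (period 3), so there are 2 interleaved tracks.
Track A: 1, 3, 6, 10, 15, 21, 28, 36 — triangular numbers n(n+1)/2 for n = 1, 2, ….
Track B: 58, 76, 94, 112 — linear: a_n = 40 + 18·n.
Position 13 → track A, term 9 = 45.
Position 14 falls in track A as its term 10, giving 55.

45, 55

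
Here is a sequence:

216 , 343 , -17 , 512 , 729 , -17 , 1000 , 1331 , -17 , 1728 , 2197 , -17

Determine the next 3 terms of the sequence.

2744, 3375, -17

The slot pattern repeats as AAB (period 3), so there are 2 interleaved tracks.
Subsequence A: 216, 343, 512, 729, 1000, 1331, 1728, 2197. The cubes 6³, 7³, 8³, ….
Subsequence B: -17, -17, -17, -17. Constant -17.
Position 13 → subsequence A, term 9 = 2744.
Position 14 → subsequence A, term 10 = 3375.
The 15th slot belongs to subsequence B; its 5th term is -17.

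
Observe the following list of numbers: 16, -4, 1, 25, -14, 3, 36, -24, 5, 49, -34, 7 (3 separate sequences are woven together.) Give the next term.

64

The terms cycle through 3 interleaved subsequences.
Track A: 16, 25, 36, 49 — perfect squares starting at 4².
Track B: -4, -14, -24, -34 — subtracting 10 each time.
Track C: 1, 3, 5, 7 — adding 2 each time.
The 13th slot belongs to track A; its 5th term is 64.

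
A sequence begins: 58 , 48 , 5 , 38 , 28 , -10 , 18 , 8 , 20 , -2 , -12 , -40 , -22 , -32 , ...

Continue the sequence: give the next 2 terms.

Reading positions in blocks of 3 reveals the pattern AAB — 2 tracks woven together.
Track A: 58, 48, 38, 28, 18, 8, -2, -12, -22, -32. Arithmetic with common difference −10.
Track B: 5, -10, 20, -40. Geometric, ×-2 each step.
Position 15 falls in track B as its term 5, giving 80.
Position 16 falls in track A as its term 11, giving -42.

80, -42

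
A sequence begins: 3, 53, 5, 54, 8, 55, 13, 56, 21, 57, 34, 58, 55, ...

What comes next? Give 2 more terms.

The terms cycle through 2 interleaved subsequences.
Track A: 3, 5, 8, 13, 21, 34, 55 — Fibonacci-style (each term is the sum of the two before it).
Track B: 53, 54, 55, 56, 57, 58 — arithmetic, step +1.
Position 14 falls in track B as its term 7, giving 59.
Term 15 comes from track A (its 8th entry): 89.

59, 89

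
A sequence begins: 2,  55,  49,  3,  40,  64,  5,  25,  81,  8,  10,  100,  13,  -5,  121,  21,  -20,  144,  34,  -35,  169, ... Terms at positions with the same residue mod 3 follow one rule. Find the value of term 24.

Split by position mod 3: positions 1, 4, 7, … form one track, and each other residue class forms its own.
Track A = 2, 3, 5, 8, 13, 21, 34: each term equals the sum of the previous two.
Track B = 55, 40, 25, 10, -5, -20, -35: linear: a_n = 70 − 15·n.
Track C = 49, 64, 81, 100, 121, 144, 169: the squares 7², 8², 9², ….
Position 24 → track C, term 8 = 196.

196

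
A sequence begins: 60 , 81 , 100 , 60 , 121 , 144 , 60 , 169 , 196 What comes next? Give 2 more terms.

Positions follow the repeating pattern ABB; grouping by letter gives 2 tracks.
Track A is 60, 60, 60, which is constant 60.
Track B is 81, 100, 121, 144, 169, 196, which is the squares 9², 10², 11², ….
Position 10 falls in track A as its term 4, giving 60.
Position 11 falls in track B as its term 7, giving 225.

60, 225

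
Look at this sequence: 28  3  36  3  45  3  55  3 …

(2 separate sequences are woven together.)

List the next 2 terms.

66, 3

Positions 1, 3, 5, … form one subsequence and positions 2, 4, 6, … form another.
Subsequence A = 28, 36, 45, 55: the triangular numbers T_7, T_8, ….
Subsequence B = 3, 3, 3, 3: the constant sequence 3.
Term 9 comes from subsequence A (its 5th entry): 66.
Term 10 comes from subsequence B (its 5th entry): 3.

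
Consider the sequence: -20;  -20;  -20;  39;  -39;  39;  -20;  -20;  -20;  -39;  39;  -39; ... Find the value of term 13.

-20

The slot pattern repeats as AAABBB (period 6), so there are 2 interleaved tracks.
Subsequence A: -20, -20, -20, -20, -20, -20. Constant -20.
Subsequence B: 39, -39, 39, -39, 39, -39. Alternating ±39.
Position 13 falls in subsequence A as its term 7, giving -20.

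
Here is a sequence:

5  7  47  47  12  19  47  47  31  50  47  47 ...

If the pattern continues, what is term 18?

343

Positions follow the repeating pattern AABB; grouping by letter gives 2 tracks.
Track A: 5, 7, 12, 19, 31, 50. Fibonacci-style (each term is the sum of the two before it).
Track B: 47, 47, 47, 47, 47, 47. Always 47.
Term 18 comes from track A (its 10th entry): 343.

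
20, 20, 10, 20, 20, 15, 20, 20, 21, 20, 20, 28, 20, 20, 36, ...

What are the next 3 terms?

20, 20, 45

Positions follow the repeating pattern AAB; grouping by letter gives 2 tracks.
Track A: 20, 20, 20, 20, 20, 20, 20, 20, 20, 20 (constant 20).
Track B: 10, 15, 21, 28, 36 (triangular numbers n(n+1)/2 for n = 4, 5, …).
The 16th slot belongs to track A; its 11th term is 20.
The 17th slot belongs to track A; its 12th term is 20.
The 18th slot belongs to track B; its 6th term is 45.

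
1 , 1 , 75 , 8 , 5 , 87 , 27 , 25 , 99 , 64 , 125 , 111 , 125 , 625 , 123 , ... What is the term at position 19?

Taking every 3rd term gives 3 separate tracks.
Track A: 1, 8, 27, 64, 125 (consecutive cubes n³ from n = 1).
Track B: 1, 5, 25, 125, 625 (successive powers of 5).
Track C: 75, 87, 99, 111, 123 (adding 12 each time).
Term 19 comes from track A (its 7th entry): 343.

343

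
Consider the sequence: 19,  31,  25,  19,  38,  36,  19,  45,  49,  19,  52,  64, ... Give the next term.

Split by position mod 3: positions 1, 4, 7, … form one track, and each other residue class forms its own.
Subsequence A: 19, 19, 19, 19. The constant sequence 19.
Subsequence B: 31, 38, 45, 52. Arithmetic, step +7.
Subsequence C: 25, 36, 49, 64. The squares 5², 6², 7², ….
The 13th slot belongs to subsequence A; its 5th term is 19.

19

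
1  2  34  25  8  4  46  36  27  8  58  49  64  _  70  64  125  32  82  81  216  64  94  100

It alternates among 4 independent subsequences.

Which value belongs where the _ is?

Split by position mod 4 into 4 tracks.
Stream A: 1, 8, 27, 64, 125, 216 (the cubes 1³, 2³, 3³, …).
Stream B: 2, 4, 8, ?, 32, 64 (multiplying by 2 each time).
Stream C: 34, 46, 58, 70, 82, 94 (arithmetic with common difference +12).
Stream D: 25, 36, 49, 64, 81, 100 (perfect squares starting at 5²).
Stream B's pattern makes the blank 16.

16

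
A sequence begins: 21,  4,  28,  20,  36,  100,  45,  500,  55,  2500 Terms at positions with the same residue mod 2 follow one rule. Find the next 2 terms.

66, 12500

Positions 1, 3, 5, … form one subsequence and positions 2, 4, 6, … form another.
Stream A is 21, 28, 36, 45, 55, which is triangular numbers starting at T_6.
Stream B is 4, 20, 100, 500, 2500, which is geometric with ratio 5.
Term 11 comes from stream A (its 6th entry): 66.
Position 12 falls in stream B as its term 6, giving 12500.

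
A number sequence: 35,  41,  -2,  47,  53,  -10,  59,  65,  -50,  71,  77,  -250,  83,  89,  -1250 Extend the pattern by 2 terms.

The slot pattern repeats as AAB (period 3), so there are 2 interleaved tracks.
Track A: 35, 41, 47, 53, 59, 65, 71, 77, 83, 89. Linear: a_n = 29 + 6·n.
Track B: -2, -10, -50, -250, -1250. Multiplying by 5 each time.
Position 16 → track A, term 11 = 95.
Position 17 → track A, term 12 = 101.

95, 101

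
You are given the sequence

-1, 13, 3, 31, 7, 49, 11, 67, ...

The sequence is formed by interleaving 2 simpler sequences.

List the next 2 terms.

Taking every 2nd term gives 2 separate tracks.
Track A is -1, 3, 7, 11, which is arithmetic with common difference +4.
Track B is 13, 31, 49, 67, which is linear: a_n = -5 + 18·n.
Position 9 → track A, term 5 = 15.
Term 10 comes from track B (its 5th entry): 85.

15, 85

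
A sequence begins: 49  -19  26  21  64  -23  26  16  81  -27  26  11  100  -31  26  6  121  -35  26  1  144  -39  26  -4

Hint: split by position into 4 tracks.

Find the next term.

Taking every 4th term gives 4 separate tracks.
Subsequence A: 49, 64, 81, 100, 121, 144 — perfect squares starting at 7².
Subsequence B: -19, -23, -27, -31, -35, -39 — arithmetic with common difference −4.
Subsequence C: 26, 26, 26, 26, 26, 26 — constant 26.
Subsequence D: 21, 16, 11, 6, 1, -4 — linear: a_n = 26 − 5·n.
Position 25 → subsequence A, term 7 = 169.

169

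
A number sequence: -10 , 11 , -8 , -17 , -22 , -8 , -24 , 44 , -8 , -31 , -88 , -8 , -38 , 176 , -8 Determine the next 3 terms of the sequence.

-45, -352, -8

Read the sequence 3 terms at a time; column i is its own pattern.
Stream A = -10, -17, -24, -31, -38: arithmetic with common difference −7.
Stream B = 11, -22, 44, -88, 176: a geometric progression (common ratio -2).
Stream C = -8, -8, -8, -8, -8: always -8.
Position 16 → stream A, term 6 = -45.
Position 17 → stream B, term 6 = -352.
Position 18 → stream C, term 6 = -8.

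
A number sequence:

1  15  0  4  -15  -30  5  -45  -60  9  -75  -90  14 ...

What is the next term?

Positions follow the repeating pattern ABB; grouping by letter gives 2 tracks.
Subsequence A is 1, 4, 5, 9, 14, which is each term equals the sum of the previous two.
Subsequence B is 15, 0, -15, -30, -45, -60, -75, -90, which is subtracting 15 each time.
Position 14 → subsequence B, term 9 = -105.

-105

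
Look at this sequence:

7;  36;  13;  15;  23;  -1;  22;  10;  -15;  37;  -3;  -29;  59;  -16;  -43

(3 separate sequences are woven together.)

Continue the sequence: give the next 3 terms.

96, -29, -57

Taking every 3rd term gives 3 separate tracks.
Stream A = 7, 15, 22, 37, 59: Fibonacci-style (each term is the sum of the two before it).
Stream B = 36, 23, 10, -3, -16: arithmetic with common difference −13.
Stream C = 13, -1, -15, -29, -43: subtracting 14 each time.
The 16th slot belongs to stream A; its 6th term is 96.
Position 17 falls in stream B as its term 6, giving -29.
Position 18 falls in stream C as its term 6, giving -57.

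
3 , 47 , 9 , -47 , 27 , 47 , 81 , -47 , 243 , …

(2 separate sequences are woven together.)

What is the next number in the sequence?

47

The terms cycle through 2 interleaved subsequences.
Track A: 3, 9, 27, 81, 243 (powers of 3).
Track B: 47, -47, 47, -47 (the oscillation 47·(−1)^(n+1)).
Position 10 falls in track B as its term 5, giving 47.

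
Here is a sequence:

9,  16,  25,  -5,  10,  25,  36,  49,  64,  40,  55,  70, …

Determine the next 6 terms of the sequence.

81, 100, 121, 85, 100, 115

The slot pattern repeats as AAABBB (period 6), so there are 2 interleaved tracks.
Subsequence A: 9, 16, 25, 36, 49, 64 (perfect squares starting at 3²).
Subsequence B: -5, 10, 25, 40, 55, 70 (arithmetic with common difference +15).
The 13th slot belongs to subsequence A; its 7th term is 81.
Term 14 comes from subsequence A (its 8th entry): 100.
Position 15 falls in subsequence A as its term 9, giving 121.
Position 16 falls in subsequence B as its term 7, giving 85.
Position 17 → subsequence B, term 8 = 100.
Position 18 falls in subsequence B as its term 9, giving 115.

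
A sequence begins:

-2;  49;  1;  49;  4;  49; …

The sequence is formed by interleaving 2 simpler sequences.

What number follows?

The terms cycle through 2 interleaved subsequences.
Track A: -2, 1, 4 (adding 3 each time).
Track B: 49, 49, 49 (the constant sequence 49).
The 7th slot belongs to track A; its 4th term is 7.

7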